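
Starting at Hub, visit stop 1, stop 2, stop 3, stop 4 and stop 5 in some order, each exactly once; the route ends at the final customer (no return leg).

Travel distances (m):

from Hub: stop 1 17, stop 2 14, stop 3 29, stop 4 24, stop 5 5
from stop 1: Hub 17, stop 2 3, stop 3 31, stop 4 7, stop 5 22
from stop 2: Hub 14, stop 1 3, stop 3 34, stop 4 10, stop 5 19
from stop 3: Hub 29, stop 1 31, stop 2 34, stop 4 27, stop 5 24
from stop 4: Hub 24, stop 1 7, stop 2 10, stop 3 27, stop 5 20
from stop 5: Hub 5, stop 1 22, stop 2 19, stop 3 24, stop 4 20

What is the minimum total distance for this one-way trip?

There are 5! = 120 possible orderings.
Hub → stop 1 → stop 2 → stop 3 → stop 4 → stop 5: 17+3+34+27+20 = 101
Hub → stop 1 → stop 2 → stop 3 → stop 5 → stop 4: 17+3+34+24+20 = 98
Hub → stop 1 → stop 2 → stop 4 → stop 3 → stop 5: 17+3+10+27+24 = 81
Hub → stop 1 → stop 2 → stop 4 → stop 5 → stop 3: 17+3+10+20+24 = 74
Hub → stop 1 → stop 2 → stop 5 → stop 3 → stop 4: 17+3+19+24+27 = 90
Hub → stop 1 → stop 2 → stop 5 → stop 4 → stop 3: 17+3+19+20+27 = 86
Hub → stop 1 → stop 3 → stop 2 → stop 4 → stop 5: 17+31+34+10+20 = 112
Hub → stop 1 → stop 3 → stop 2 → stop 5 → stop 4: 17+31+34+19+20 = 121
Hub → stop 1 → stop 3 → stop 4 → stop 2 → stop 5: 17+31+27+10+19 = 104
Hub → stop 1 → stop 3 → stop 4 → stop 5 → stop 2: 17+31+27+20+19 = 114
Hub → stop 1 → stop 3 → stop 5 → stop 2 → stop 4: 17+31+24+19+10 = 101
Hub → stop 1 → stop 3 → stop 5 → stop 4 → stop 2: 17+31+24+20+10 = 102
Hub → stop 1 → stop 4 → stop 2 → stop 3 → stop 5: 17+7+10+34+24 = 92
Hub → stop 1 → stop 4 → stop 2 → stop 5 → stop 3: 17+7+10+19+24 = 77
… (106 more)
Hub → stop 5 → stop 2 → stop 1 → stop 4 → stop 3: 5+19+3+7+27 = 61  ← best
The minimum is 61.
One shortest path: Hub → stop 5 → stop 2 → stop 1 → stop 4 → stop 3.

Shortest open route: 61 m.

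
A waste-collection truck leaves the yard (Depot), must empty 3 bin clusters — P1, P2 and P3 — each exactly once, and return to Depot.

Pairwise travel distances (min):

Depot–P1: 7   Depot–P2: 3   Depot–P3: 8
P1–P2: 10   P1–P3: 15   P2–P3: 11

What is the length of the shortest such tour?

With 3 stops there are 3!/2 = 3 distinct round trips (a route and its reverse cost the same).
Depot-P1-P2-P3-Depot: 7+10+11+8 = 36
Depot-P1-P3-P2-Depot: 7+15+11+3 = 36
Depot-P2-P1-P3-Depot: 3+10+15+8 = 36
The minimum is 36.
One optimal route: Depot → P1 → P2 → P3 → Depot (or its reverse).

Shortest round trip = 36 min.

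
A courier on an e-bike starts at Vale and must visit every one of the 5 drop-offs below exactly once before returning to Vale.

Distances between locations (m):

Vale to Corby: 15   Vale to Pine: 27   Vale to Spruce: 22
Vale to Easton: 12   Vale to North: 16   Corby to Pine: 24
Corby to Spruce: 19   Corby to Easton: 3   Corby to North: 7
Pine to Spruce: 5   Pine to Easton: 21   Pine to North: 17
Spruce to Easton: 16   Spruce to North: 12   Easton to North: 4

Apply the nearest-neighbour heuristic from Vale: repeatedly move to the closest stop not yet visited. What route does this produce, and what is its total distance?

66 m along Vale → Easton → Corby → North → Spruce → Pine → Vale.

At Vale the remaining stops are Easton 12, Corby 15, North 16, Spruce 22, Pine 27; go to Easton.
At Easton the remaining stops are Corby 3, North 4, Spruce 16, Pine 21; go to Corby.
At Corby the remaining stops are North 7, Spruce 19, Pine 24; go to North.
At North the remaining stops are Spruce 12, Pine 17; go to Spruce.
At Spruce the remaining stops are Pine 5; go to Pine.
Return Pine→Vale: 27.
Total = 12 + 3 + 7 + 12 + 5 + 27 = 66.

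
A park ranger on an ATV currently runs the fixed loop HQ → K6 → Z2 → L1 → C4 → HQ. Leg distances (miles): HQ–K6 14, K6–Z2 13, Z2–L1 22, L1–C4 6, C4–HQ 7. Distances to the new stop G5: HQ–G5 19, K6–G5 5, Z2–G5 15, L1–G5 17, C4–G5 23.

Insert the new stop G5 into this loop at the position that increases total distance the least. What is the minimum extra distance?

+7 miles — insert G5 between K6 and Z2.

Insertion cost between consecutive stops i–j is d(i,G5) + d(G5,j) − d(i,j):
  between HQ and K6: 19 + 5 − 14 = 10
  between K6 and Z2: 5 + 15 − 13 = 7
  between Z2 and L1: 15 + 17 − 22 = 10
  between L1 and C4: 17 + 23 − 6 = 34
  between C4 and HQ: 23 + 19 − 7 = 35
Cheapest insertion is between K6 and Z2, adding 7.
New total = 62 + 7 = 69.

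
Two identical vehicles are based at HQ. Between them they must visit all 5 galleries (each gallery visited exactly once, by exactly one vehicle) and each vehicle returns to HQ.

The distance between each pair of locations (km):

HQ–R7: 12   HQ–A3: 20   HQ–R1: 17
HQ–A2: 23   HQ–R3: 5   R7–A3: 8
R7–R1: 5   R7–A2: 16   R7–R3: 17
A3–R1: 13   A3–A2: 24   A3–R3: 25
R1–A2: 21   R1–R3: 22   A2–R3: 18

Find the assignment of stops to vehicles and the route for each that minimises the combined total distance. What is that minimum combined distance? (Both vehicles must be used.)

There are 2^4 − 1 = 15 ways to divide the 5 stops into two non-empty groups. For each, the best each vehicle can do is its own shortest tour through its group:
  {R7} + {A3, R1, A2, R3}: 24 + 77 = 101
  {A3} + {R7, R1, A2, R3}: 40 + 61 = 101
  {R7, A3} + {R1, A2, R3}: 40 + 61 = 101
  {R1} + {R7, A3, A2, R3}: 34 + 67 = 101
  {R7, R1} + {A3, A2, R3}: 34 + 67 = 101
  {A3, R1} + {R7, A2, R3}: 50 + 51 = 101
  … (15 splits in total)
  {R7, A3, R1, A2} + {R3}: 77 + 10 = 87  ← best
Best: vehicle 1 HQ → R7 → A3 → R1 → A2 → HQ = 77; vehicle 2 HQ → R3 → HQ = 10; combined 87.

Minimum combined distance: 87 km.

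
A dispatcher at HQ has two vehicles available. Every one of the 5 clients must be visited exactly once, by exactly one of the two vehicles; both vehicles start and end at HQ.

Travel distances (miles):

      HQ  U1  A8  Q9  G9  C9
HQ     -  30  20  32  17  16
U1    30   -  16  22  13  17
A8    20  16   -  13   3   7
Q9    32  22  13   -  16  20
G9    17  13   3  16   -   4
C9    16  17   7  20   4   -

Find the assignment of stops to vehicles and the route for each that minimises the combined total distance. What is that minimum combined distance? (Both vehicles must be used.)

Try each way of splitting the stops between the two vehicles (each non-empty) and, for each split, find the best tour for each vehicle:
  {U1} + {A8, Q9, G9, C9}: 60 + 68 = 128
  {A8} + {U1, Q9, G9, C9}: 40 + 87 = 127
  {U1, A8} + {Q9, G9, C9}: 66 + 68 = 134
  {Q9} + {U1, A8, G9, C9}: 64 + 69 = 133
  {U1, Q9} + {A8, G9, C9}: 84 + 43 = 127
  {A8, Q9} + {U1, G9, C9}: 65 + 63 = 128
  … (15 splits in total)
  {U1, A8, Q9, G9} + {C9}: 85 + 32 = 117  ← best
Best: vehicle 1 HQ → U1 → Q9 → A8 → G9 → HQ = 85; vehicle 2 HQ → C9 → HQ = 32; combined 117.

117 miles — the smallest possible combined total.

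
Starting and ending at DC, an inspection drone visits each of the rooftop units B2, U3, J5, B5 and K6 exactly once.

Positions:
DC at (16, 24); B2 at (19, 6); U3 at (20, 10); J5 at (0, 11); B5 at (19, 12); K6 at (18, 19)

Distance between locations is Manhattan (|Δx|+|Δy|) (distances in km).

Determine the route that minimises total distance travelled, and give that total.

DC-B2-U3-J5-B5-K6-DC: 21+5+21+20+8+7 = 82
DC-B2-U3-J5-K6-B5-DC: 21+5+21+26+8+15 = 96
DC-B2-U3-B5-J5-K6-DC: 21+5+3+20+26+7 = 82
DC-B2-U3-B5-K6-J5-DC: 21+5+3+8+26+29 = 92
DC-B2-U3-K6-J5-B5-DC: 21+5+11+26+20+15 = 98
DC-B2-U3-K6-B5-J5-DC: 21+5+11+8+20+29 = 94
DC-B2-J5-U3-B5-K6-DC: 21+24+21+3+8+7 = 84
DC-B2-J5-U3-K6-B5-DC: 21+24+21+11+8+15 = 100
DC-B2-J5-B5-U3-K6-DC: 21+24+20+3+11+7 = 86
DC-B2-J5-B5-K6-U3-DC: 21+24+20+8+11+18 = 102
DC-B2-J5-K6-U3-B5-DC: 21+24+26+11+3+15 = 100
DC-B2-J5-K6-B5-U3-DC: 21+24+26+8+3+18 = 100
DC-B2-B5-U3-J5-K6-DC: 21+6+3+21+26+7 = 84
DC-B2-B5-U3-K6-J5-DC: 21+6+3+11+26+29 = 96
… (46 more)
DC-J5-B2-U3-B5-K6-DC: 29+24+5+3+8+7 = 76  ← best
The minimum is 76.
One optimal route: DC → J5 → B2 → U3 → B5 → K6 → DC (or its reverse).

76 km — the shortest possible round trip.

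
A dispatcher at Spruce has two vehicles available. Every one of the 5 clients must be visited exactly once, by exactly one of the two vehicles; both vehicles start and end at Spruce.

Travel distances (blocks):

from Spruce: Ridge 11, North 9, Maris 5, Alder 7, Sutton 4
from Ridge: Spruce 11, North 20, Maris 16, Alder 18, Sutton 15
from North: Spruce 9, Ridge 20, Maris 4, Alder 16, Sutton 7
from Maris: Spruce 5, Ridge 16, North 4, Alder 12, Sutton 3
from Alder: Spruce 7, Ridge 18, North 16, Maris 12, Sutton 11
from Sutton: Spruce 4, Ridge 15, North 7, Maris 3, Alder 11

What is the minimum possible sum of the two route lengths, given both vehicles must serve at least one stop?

There are 2^4 − 1 = 15 ways to divide the 5 stops into two non-empty groups. For each, the best each vehicle can do is its own shortest tour through its group:
  {Ridge} + {North, Maris, Alder, Sutton}: 22 + 34 = 56
  {North} + {Ridge, Maris, Alder, Sutton}: 18 + 48 = 66
  {Ridge, North} + {Maris, Alder, Sutton}: 40 + 26 = 66
  {Maris} + {Ridge, North, Alder, Sutton}: 10 + 56 = 66
  {Ridge, Maris} + {North, Alder, Sutton}: 32 + 34 = 66
  {North, Maris} + {Ridge, Alder, Sutton}: 18 + 44 = 62
  … (15 splits in total)
Best: vehicle 1 Spruce → Ridge → Spruce = 22; vehicle 2 Spruce → North → Maris → Sutton → Alder → Spruce = 34; combined 56.

Minimum combined distance: 56 blocks.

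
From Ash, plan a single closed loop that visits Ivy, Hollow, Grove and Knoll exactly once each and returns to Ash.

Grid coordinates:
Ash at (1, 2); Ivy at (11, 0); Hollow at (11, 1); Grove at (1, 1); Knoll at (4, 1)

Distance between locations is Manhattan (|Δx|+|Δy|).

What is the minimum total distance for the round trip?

Ash - Ivy - Hollow - Grove - Knoll - Ash: 12+1+10+3+4 = 30
Ash - Ivy - Hollow - Knoll - Grove - Ash: 12+1+7+3+1 = 24
Ash - Ivy - Grove - Hollow - Knoll - Ash: 12+11+10+7+4 = 44
Ash - Ivy - Grove - Knoll - Hollow - Ash: 12+11+3+7+11 = 44
Ash - Ivy - Knoll - Hollow - Grove - Ash: 12+8+7+10+1 = 38
Ash - Ivy - Knoll - Grove - Hollow - Ash: 12+8+3+10+11 = 44
Ash - Hollow - Ivy - Grove - Knoll - Ash: 11+1+11+3+4 = 30
Ash - Hollow - Ivy - Knoll - Grove - Ash: 11+1+8+3+1 = 24
Ash - Hollow - Grove - Ivy - Knoll - Ash: 11+10+11+8+4 = 44
Ash - Hollow - Knoll - Ivy - Grove - Ash: 11+7+8+11+1 = 38
Ash - Grove - Ivy - Hollow - Knoll - Ash: 1+11+1+7+4 = 24
Ash - Grove - Hollow - Ivy - Knoll - Ash: 1+10+1+8+4 = 24
The minimum is 24.
One optimal route: Ash → Ivy → Hollow → Knoll → Grove → Ash (or its reverse).

Minimum total distance: 24.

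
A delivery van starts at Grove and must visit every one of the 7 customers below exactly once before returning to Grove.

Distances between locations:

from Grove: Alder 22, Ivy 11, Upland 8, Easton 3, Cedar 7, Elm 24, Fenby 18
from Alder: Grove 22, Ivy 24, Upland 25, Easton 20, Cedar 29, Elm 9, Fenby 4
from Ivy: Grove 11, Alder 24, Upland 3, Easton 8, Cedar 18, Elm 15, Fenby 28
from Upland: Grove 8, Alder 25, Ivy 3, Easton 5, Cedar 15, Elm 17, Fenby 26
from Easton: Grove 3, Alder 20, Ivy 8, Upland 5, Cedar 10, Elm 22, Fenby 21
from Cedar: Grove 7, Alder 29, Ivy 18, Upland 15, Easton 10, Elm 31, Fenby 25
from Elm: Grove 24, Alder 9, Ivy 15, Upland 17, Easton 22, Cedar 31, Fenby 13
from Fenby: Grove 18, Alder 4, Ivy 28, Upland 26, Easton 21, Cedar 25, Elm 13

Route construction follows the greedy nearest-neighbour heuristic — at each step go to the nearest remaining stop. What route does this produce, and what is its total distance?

Grove → [Easton:3 / Cedar:7 / Upland:8 / Ivy:11 / Fenby:18 / Alder:22 / Elm:24] → Easton (3)
Easton → [Upland:5 / Ivy:8 / Cedar:10 / Alder:20 / Fenby:21 / Elm:22] → Upland (5)
Upland → [Ivy:3 / Cedar:15 / Elm:17 / Alder:25 / Fenby:26] → Ivy (3)
Ivy → [Elm:15 / Cedar:18 / Alder:24 / Fenby:28] → Elm (15)
Elm → [Alder:9 / Fenby:13 / Cedar:31] → Alder (9)
Alder → [Fenby:4 / Cedar:29] → Fenby (4)
Fenby → [Cedar:25] → Cedar (25)
Return Cedar→Grove: 7.
Total = 3 + 5 + 3 + 15 + 9 + 4 + 25 + 7 = 71.

71 along Grove → Easton → Upland → Ivy → Elm → Alder → Fenby → Cedar → Grove.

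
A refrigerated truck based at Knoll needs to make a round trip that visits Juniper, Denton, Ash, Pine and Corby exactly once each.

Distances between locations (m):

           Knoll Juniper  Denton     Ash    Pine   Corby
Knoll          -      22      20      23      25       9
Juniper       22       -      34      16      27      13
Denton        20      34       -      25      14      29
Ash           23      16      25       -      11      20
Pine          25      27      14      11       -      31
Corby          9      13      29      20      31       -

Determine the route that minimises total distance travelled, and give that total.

There are 60 distinct closed tours to check (reversals are equivalent).
Knoll → Juniper → Denton → Ash → Pine → Corby → Knoll: 22+34+25+11+31+9 = 132
Knoll → Juniper → Denton → Ash → Corby → Pine → Knoll: 22+34+25+20+31+25 = 157
Knoll → Juniper → Denton → Pine → Ash → Corby → Knoll: 22+34+14+11+20+9 = 110
Knoll → Juniper → Denton → Pine → Corby → Ash → Knoll: 22+34+14+31+20+23 = 144
Knoll → Juniper → Denton → Corby → Ash → Pine → Knoll: 22+34+29+20+11+25 = 141
Knoll → Juniper → Denton → Corby → Pine → Ash → Knoll: 22+34+29+31+11+23 = 150
Knoll → Juniper → Ash → Denton → Pine → Corby → Knoll: 22+16+25+14+31+9 = 117
Knoll → Juniper → Ash → Denton → Corby → Pine → Knoll: 22+16+25+29+31+25 = 148
Knoll → Juniper → Ash → Pine → Denton → Corby → Knoll: 22+16+11+14+29+9 = 101
Knoll → Juniper → Ash → Pine → Corby → Denton → Knoll: 22+16+11+31+29+20 = 129
Knoll → Juniper → Ash → Corby → Denton → Pine → Knoll: 22+16+20+29+14+25 = 126
Knoll → Juniper → Ash → Corby → Pine → Denton → Knoll: 22+16+20+31+14+20 = 123
Knoll → Juniper → Pine → Denton → Ash → Corby → Knoll: 22+27+14+25+20+9 = 117
Knoll → Juniper → Pine → Denton → Corby → Ash → Knoll: 22+27+14+29+20+23 = 135
… (46 more)
Knoll → Denton → Pine → Ash → Juniper → Corby → Knoll: 20+14+11+16+13+9 = 83  ← best
The minimum is 83.
One optimal route: Knoll → Denton → Pine → Ash → Juniper → Corby → Knoll (or its reverse).

Minimum total distance: 83 m.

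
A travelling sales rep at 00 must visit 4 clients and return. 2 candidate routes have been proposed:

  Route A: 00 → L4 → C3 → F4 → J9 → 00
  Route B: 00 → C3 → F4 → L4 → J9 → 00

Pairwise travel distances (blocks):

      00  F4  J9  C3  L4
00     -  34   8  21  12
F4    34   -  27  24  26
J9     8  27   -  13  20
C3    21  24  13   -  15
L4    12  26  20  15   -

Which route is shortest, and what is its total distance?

86 blocks — Route A is the shortest.

Route A: 12 + 15 + 24 + 27 + 8 = 86
Route B: 21 + 24 + 26 + 20 + 8 = 99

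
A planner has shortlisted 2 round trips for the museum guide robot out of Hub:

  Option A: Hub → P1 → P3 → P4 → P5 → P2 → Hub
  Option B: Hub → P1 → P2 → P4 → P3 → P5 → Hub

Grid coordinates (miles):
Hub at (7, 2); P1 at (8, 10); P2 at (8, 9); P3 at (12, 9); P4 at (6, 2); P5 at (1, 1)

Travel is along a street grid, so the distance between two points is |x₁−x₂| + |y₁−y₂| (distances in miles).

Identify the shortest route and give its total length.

Shortest is Option A, total 56 miles.

Option A: 9 + 5 + 13 + 6 + 15 + 8 = 56
Option B: 9 + 1 + 9 + 13 + 19 + 7 = 58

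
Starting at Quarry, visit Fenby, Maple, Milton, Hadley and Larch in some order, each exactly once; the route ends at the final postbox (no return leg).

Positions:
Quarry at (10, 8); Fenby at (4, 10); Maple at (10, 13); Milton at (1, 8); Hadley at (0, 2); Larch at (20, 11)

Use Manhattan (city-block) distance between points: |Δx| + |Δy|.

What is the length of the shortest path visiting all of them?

Minimum one-way distance = 46.

There are 5! = 120 possible orderings.
Quarry - Fenby - Maple - Milton - Hadley - Larch: 8+9+14+7+29 = 67
Quarry - Fenby - Maple - Milton - Larch - Hadley: 8+9+14+22+29 = 82
Quarry - Fenby - Maple - Hadley - Milton - Larch: 8+9+21+7+22 = 67
Quarry - Fenby - Maple - Hadley - Larch - Milton: 8+9+21+29+22 = 89
Quarry - Fenby - Maple - Larch - Milton - Hadley: 8+9+12+22+7 = 58
Quarry - Fenby - Maple - Larch - Hadley - Milton: 8+9+12+29+7 = 65
Quarry - Fenby - Milton - Maple - Hadley - Larch: 8+5+14+21+29 = 77
Quarry - Fenby - Milton - Maple - Larch - Hadley: 8+5+14+12+29 = 68
Quarry - Fenby - Milton - Hadley - Maple - Larch: 8+5+7+21+12 = 53
Quarry - Fenby - Milton - Hadley - Larch - Maple: 8+5+7+29+12 = 61
Quarry - Fenby - Milton - Larch - Maple - Hadley: 8+5+22+12+21 = 68
Quarry - Fenby - Milton - Larch - Hadley - Maple: 8+5+22+29+21 = 85
Quarry - Fenby - Hadley - Maple - Milton - Larch: 8+12+21+14+22 = 77
Quarry - Fenby - Hadley - Maple - Larch - Milton: 8+12+21+12+22 = 75
… (106 more)
Quarry - Maple - Larch - Fenby - Milton - Hadley: 5+12+17+5+7 = 46  ← best
The minimum is 46.
One shortest path: Quarry → Maple → Larch → Fenby → Milton → Hadley.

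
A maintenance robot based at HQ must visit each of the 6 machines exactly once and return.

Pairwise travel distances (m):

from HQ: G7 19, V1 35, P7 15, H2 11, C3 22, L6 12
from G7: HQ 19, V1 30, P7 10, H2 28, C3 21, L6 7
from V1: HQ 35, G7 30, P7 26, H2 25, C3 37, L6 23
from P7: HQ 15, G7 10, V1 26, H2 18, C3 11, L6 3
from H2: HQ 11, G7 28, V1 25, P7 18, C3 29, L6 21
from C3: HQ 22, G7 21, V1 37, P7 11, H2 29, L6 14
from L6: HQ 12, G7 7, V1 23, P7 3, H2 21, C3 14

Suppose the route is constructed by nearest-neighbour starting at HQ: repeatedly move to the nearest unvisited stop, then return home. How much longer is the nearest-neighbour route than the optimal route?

From HQ: H2=11, L6=12, P7=15, G7=19, C3=22, V1=35 → choose H2 (11).
From H2: P7=18, L6=21, V1=25, G7=28, C3=29 → choose P7 (18).
From P7: L6=3, G7=10, C3=11, V1=26 → choose L6 (3).
From L6: G7=7, C3=14, V1=23 → choose G7 (7).
From G7: C3=21, V1=30 → choose C3 (21).
From C3: V1=37 → choose V1 (37).
NN route HQ → H2 → P7 → L6 → G7 → C3 → V1 → HQ costs 132.
Optimal: HQ → H2 → V1 → G7 → L6 → P7 → C3 → HQ costs 109 (by enumerating all 360 distinct tours).
Excess = 132 − 109 = 23.

23 m longer than the optimal tour.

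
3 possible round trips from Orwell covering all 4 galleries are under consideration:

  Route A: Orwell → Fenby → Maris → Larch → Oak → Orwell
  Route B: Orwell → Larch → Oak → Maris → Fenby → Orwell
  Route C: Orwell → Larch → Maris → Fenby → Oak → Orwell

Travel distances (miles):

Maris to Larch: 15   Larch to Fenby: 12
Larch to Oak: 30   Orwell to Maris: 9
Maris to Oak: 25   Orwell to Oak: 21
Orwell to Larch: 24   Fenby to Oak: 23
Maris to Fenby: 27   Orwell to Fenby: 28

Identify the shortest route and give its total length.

Route A: 28 + 27 + 15 + 30 + 21 = 121
Route B: 24 + 30 + 25 + 27 + 28 = 134
Route C: 24 + 15 + 27 + 23 + 21 = 110

110 miles — Route C is the shortest.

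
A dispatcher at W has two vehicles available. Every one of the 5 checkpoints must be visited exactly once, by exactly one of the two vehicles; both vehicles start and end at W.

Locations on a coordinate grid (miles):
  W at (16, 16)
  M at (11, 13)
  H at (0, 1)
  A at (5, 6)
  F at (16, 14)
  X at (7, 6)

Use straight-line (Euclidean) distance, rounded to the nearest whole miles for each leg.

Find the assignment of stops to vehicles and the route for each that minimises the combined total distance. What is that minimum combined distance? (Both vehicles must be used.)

Minimum combined distance: 48 miles.

Try each way of splitting the stops between the two vehicles (each non-empty) and, for each split, find the best tour for each vehicle:
  {M} + {H, A, F, X}: 12 + 45 = 57
  {H} + {M, A, F, X}: 44 + 31 = 75
  {M, H} + {A, F, X}: 44 + 31 = 75
  {A} + {M, H, F, X}: 30 + 45 = 75
  {M, A} + {H, F, X}: 30 + 45 = 75
  {H, A} + {M, F, X}: 44 + 28 = 72
  … (15 splits in total)
  {F} + {M, H, A, X}: 4 + 44 = 48  ← best
Best: vehicle 1 W → F → W = 4; vehicle 2 W → M → H → A → X → W = 44; combined 48.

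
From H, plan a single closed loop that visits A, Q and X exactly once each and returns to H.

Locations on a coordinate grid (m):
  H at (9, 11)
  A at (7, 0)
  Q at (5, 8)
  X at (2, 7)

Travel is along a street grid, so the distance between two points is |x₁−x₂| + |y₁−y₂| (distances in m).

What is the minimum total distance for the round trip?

Shortest round trip = 36 m.

There are 3 distinct closed tours to check (reversals are equivalent).
H-A-Q-X-H: 13+10+4+11 = 38
H-A-X-Q-H: 13+12+4+7 = 36
H-Q-A-X-H: 7+10+12+11 = 40
The minimum is 36.
One optimal route: H → A → X → Q → H (or its reverse).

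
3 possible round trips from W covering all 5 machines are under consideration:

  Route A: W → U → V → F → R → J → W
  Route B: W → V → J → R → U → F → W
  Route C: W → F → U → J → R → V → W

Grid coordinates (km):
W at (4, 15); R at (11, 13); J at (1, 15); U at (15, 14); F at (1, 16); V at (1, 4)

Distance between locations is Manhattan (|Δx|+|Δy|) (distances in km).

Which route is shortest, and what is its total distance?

62 km — Route B is the shortest.

Route A: 12 + 24 + 12 + 13 + 12 + 3 = 76
Route B: 14 + 11 + 12 + 5 + 16 + 4 = 62
Route C: 4 + 16 + 15 + 12 + 19 + 14 = 80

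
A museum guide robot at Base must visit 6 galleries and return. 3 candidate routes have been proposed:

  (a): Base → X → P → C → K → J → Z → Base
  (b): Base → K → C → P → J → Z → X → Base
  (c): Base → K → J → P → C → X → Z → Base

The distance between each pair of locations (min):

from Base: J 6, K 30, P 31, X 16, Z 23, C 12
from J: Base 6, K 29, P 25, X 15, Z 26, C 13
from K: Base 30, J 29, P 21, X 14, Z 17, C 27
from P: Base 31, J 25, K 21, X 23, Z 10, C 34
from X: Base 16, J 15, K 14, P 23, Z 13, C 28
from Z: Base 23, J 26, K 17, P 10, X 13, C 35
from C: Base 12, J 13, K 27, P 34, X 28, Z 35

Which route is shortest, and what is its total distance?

(a): 16 + 23 + 34 + 27 + 29 + 26 + 23 = 178
(b): 30 + 27 + 34 + 25 + 26 + 13 + 16 = 171
(c): 30 + 29 + 25 + 34 + 28 + 13 + 23 = 182

171 min — (b) is the shortest.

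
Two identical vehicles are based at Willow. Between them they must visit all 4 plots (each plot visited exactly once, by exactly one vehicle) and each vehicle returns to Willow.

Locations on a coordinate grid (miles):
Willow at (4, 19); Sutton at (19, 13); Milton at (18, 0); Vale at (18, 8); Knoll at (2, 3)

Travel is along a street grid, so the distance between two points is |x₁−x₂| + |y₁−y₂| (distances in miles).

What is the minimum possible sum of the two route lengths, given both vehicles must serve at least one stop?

Minimum combined distance: 104 miles.

Try each way of splitting the stops between the two vehicles (each non-empty) and, for each split, find the best tour for each vehicle:
  {Sutton} + {Milton, Vale, Knoll}: 42 + 70 = 112
  {Milton} + {Sutton, Vale, Knoll}: 66 + 66 = 132
  {Sutton, Milton} + {Vale, Knoll}: 68 + 64 = 132
  {Vale} + {Sutton, Milton, Knoll}: 50 + 72 = 122
  {Sutton, Vale} + {Milton, Knoll}: 52 + 70 = 122
  {Milton, Vale} + {Sutton, Knoll}: 66 + 66 = 132
  … (7 splits in total)
  {Sutton, Milton, Vale} + {Knoll}: 68 + 36 = 104  ← best
Best: vehicle 1 Willow → Sutton → Milton → Vale → Willow = 68; vehicle 2 Willow → Knoll → Willow = 36; combined 104.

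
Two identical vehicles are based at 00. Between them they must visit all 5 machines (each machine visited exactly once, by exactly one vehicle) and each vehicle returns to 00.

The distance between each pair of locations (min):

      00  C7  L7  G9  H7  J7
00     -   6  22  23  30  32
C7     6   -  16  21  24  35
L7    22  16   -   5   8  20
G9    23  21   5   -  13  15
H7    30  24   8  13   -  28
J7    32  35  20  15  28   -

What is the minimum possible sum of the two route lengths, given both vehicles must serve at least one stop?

102 min — the smallest possible combined total.

Try each way of splitting the stops between the two vehicles (each non-empty) and, for each split, find the best tour for each vehicle:
  {C7} + {L7, G9, H7, J7}: 12 + 90 = 102
  {L7} + {C7, G9, H7, J7}: 44 + 90 = 134
  {C7, L7} + {G9, H7, J7}: 44 + 90 = 134
  {G9} + {C7, L7, H7, J7}: 46 + 90 = 136
  {C7, G9} + {L7, H7, J7}: 50 + 90 = 140
  {L7, G9} + {C7, H7, J7}: 50 + 90 = 140
  … (15 splits in total)
Best: vehicle 1 00 → C7 → 00 = 12; vehicle 2 00 → L7 → H7 → G9 → J7 → 00 = 90; combined 102.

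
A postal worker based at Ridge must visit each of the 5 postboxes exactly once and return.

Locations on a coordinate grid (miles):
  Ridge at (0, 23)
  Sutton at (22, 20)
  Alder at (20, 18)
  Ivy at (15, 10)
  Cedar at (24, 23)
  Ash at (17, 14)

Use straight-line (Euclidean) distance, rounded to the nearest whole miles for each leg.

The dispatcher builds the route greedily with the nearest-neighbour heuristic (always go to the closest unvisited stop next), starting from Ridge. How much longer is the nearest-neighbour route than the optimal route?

Excess over optimum: 3 miles.

From Ridge: Ash=19, Ivy=20, Alder=21, Sutton=22, Cedar=24 → choose Ash (19).
From Ash: Ivy=4, Alder=5, Sutton=8, Cedar=11 → choose Ivy (4).
From Ivy: Alder=9, Sutton=12, Cedar=16 → choose Alder (9).
From Alder: Sutton=3, Cedar=6 → choose Sutton (3).
From Sutton: Cedar=4 → choose Cedar (4).
NN route Ridge → Ash → Ivy → Alder → Sutton → Cedar → Ridge costs 63.
Optimal: Ridge → Ivy → Ash → Alder → Sutton → Cedar → Ridge costs 60 (by enumerating all 60 distinct tours).
Excess = 63 − 60 = 3.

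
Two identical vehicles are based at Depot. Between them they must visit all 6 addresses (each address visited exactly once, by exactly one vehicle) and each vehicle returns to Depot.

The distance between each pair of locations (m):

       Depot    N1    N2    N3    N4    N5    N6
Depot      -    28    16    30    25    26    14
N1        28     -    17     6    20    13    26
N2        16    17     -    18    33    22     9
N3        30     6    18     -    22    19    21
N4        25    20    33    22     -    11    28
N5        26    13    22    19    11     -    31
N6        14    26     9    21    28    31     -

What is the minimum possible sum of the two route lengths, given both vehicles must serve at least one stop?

There are 2^5 − 1 = 31 ways to divide the 6 stops into two non-empty groups. For each, the best each vehicle can do is its own shortest tour through its group:
  {N1} + {N2, N3, N4, N5, N6}: 56 + 96 = 152
  {N2} + {N1, N3, N4, N5, N6}: 32 + 90 = 122
  {N1, N2} + {N3, N4, N5, N6}: 61 + 90 = 151
  {N3} + {N1, N2, N4, N5, N6}: 60 + 89 = 149
  {N1, N3} + {N2, N4, N5, N6}: 64 + 81 = 145
  {N2, N3} + {N1, N4, N5, N6}: 64 + 89 = 153
  … (31 splits in total)
  {N1, N2, N3, N4, N5} + {N6}: 89 + 28 = 117  ← best
Best: vehicle 1 Depot → N2 → N3 → N1 → N5 → N4 → Depot = 89; vehicle 2 Depot → N6 → Depot = 28; combined 117.

Minimum combined distance: 117 m.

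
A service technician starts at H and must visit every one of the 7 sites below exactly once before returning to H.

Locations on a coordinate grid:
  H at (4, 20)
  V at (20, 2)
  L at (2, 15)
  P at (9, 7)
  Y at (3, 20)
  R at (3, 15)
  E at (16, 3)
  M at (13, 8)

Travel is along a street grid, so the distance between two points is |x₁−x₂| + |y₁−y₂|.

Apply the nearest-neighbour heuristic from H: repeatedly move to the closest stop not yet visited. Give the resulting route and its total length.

H → [Y:1 / R:6 / L:7 / P:18 / M:21 / E:29 / V:34] → Y (1)
Y → [R:5 / L:6 / P:19 / M:22 / E:30 / V:35] → R (5)
R → [L:1 / P:14 / M:17 / E:25 / V:30] → L (1)
L → [P:15 / M:18 / E:26 / V:31] → P (15)
P → [M:5 / E:11 / V:16] → M (5)
M → [E:8 / V:13] → E (8)
E → [V:5] → V (5)
Return V→H: 34.
Total = 1 + 5 + 1 + 15 + 5 + 8 + 5 + 34 = 74.

74 along H → Y → R → L → P → M → E → V → H.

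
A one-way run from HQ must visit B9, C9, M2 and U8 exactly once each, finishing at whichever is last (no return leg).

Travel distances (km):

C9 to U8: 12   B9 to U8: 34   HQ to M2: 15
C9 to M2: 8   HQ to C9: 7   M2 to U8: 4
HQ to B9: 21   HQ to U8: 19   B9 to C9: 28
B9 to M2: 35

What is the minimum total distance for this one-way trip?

There are 4! = 24 possible orderings.
HQ→B9→C9→M2→U8: 21+28+8+4 = 61
HQ→B9→C9→U8→M2: 21+28+12+4 = 65
HQ→B9→M2→C9→U8: 21+35+8+12 = 76
HQ→B9→M2→U8→C9: 21+35+4+12 = 72
HQ→B9→U8→C9→M2: 21+34+12+8 = 75
HQ→B9→U8→M2→C9: 21+34+4+8 = 67
HQ→C9→B9→M2→U8: 7+28+35+4 = 74
HQ→C9→B9→U8→M2: 7+28+34+4 = 73
HQ→C9→M2→B9→U8: 7+8+35+34 = 84
HQ→C9→M2→U8→B9: 7+8+4+34 = 53
HQ→C9→U8→B9→M2: 7+12+34+35 = 88
HQ→C9→U8→M2→B9: 7+12+4+35 = 58
HQ→M2→B9→C9→U8: 15+35+28+12 = 90
HQ→M2→B9→U8→C9: 15+35+34+12 = 96
… (10 more)
The minimum is 53.
One shortest path: HQ → C9 → M2 → U8 → B9.

Shortest open route: 53 km.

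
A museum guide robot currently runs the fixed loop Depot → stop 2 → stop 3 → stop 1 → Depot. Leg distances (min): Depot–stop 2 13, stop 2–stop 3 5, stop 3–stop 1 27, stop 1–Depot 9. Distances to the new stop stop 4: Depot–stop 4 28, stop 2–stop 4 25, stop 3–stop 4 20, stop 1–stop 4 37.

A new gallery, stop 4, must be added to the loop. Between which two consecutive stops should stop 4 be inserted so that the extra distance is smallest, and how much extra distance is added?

Adding 30 min by placing stop 4 on the stop 3–stop 1 leg.

Insertion cost between consecutive stops i–j is d(i,stop 4) + d(stop 4,j) − d(i,j):
  between Depot and stop 2: 28 + 25 − 13 = 40
  between stop 2 and stop 3: 25 + 20 − 5 = 40
  between stop 3 and stop 1: 20 + 37 − 27 = 30
  between stop 1 and Depot: 37 + 28 − 9 = 56
Cheapest insertion is between stop 3 and stop 1, adding 30.
New total = 54 + 30 = 84.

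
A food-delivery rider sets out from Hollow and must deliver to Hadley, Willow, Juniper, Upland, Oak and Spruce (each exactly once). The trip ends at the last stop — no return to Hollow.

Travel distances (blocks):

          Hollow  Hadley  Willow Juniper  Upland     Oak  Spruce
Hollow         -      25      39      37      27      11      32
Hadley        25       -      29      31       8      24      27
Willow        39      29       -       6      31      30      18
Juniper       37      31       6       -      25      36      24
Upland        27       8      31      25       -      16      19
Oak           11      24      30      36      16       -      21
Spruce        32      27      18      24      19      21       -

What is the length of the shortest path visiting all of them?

Shortest open route: 86 blocks.

There are 6! = 720 possible orderings.
Hollow → Hadley → Willow → Juniper → Upland → Oak → Spruce: 25+29+6+25+16+21 = 122
Hollow → Hadley → Willow → Juniper → Upland → Spruce → Oak: 25+29+6+25+19+21 = 125
Hollow → Hadley → Willow → Juniper → Oak → Upland → Spruce: 25+29+6+36+16+19 = 131
Hollow → Hadley → Willow → Juniper → Oak → Spruce → Upland: 25+29+6+36+21+19 = 136
Hollow → Hadley → Willow → Juniper → Spruce → Upland → Oak: 25+29+6+24+19+16 = 119
Hollow → Hadley → Willow → Juniper → Spruce → Oak → Upland: 25+29+6+24+21+16 = 121
Hollow → Hadley → Willow → Upland → Juniper → Oak → Spruce: 25+29+31+25+36+21 = 167
Hollow → Hadley → Willow → Upland → Juniper → Spruce → Oak: 25+29+31+25+24+21 = 155
… (712 more)
Hollow → Oak → Hadley → Upland → Spruce → Willow → Juniper: 11+24+8+19+18+6 = 86  ← best
The minimum is 86.
One shortest path: Hollow → Oak → Hadley → Upland → Spruce → Willow → Juniper.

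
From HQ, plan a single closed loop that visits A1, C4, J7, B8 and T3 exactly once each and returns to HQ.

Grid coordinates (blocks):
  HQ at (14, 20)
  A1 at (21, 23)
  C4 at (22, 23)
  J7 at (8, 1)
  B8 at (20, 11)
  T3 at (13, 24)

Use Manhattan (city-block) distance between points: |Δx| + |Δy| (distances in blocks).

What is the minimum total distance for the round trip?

HQ - A1 - C4 - J7 - B8 - T3 - HQ: 10+1+36+22+20+5 = 94
HQ - A1 - C4 - J7 - T3 - B8 - HQ: 10+1+36+28+20+15 = 110
HQ - A1 - C4 - B8 - J7 - T3 - HQ: 10+1+14+22+28+5 = 80
HQ - A1 - C4 - B8 - T3 - J7 - HQ: 10+1+14+20+28+25 = 98
HQ - A1 - C4 - T3 - J7 - B8 - HQ: 10+1+10+28+22+15 = 86
HQ - A1 - C4 - T3 - B8 - J7 - HQ: 10+1+10+20+22+25 = 88
HQ - A1 - J7 - C4 - B8 - T3 - HQ: 10+35+36+14+20+5 = 120
HQ - A1 - J7 - C4 - T3 - B8 - HQ: 10+35+36+10+20+15 = 126
HQ - A1 - J7 - B8 - C4 - T3 - HQ: 10+35+22+14+10+5 = 96
HQ - A1 - J7 - B8 - T3 - C4 - HQ: 10+35+22+20+10+11 = 108
HQ - A1 - J7 - T3 - C4 - B8 - HQ: 10+35+28+10+14+15 = 112
HQ - A1 - J7 - T3 - B8 - C4 - HQ: 10+35+28+20+14+11 = 118
HQ - A1 - B8 - C4 - J7 - T3 - HQ: 10+13+14+36+28+5 = 106
HQ - A1 - B8 - C4 - T3 - J7 - HQ: 10+13+14+10+28+25 = 100
… (46 more)
HQ - J7 - B8 - A1 - C4 - T3 - HQ: 25+22+13+1+10+5 = 76  ← best
The minimum is 76.
One optimal route: HQ → J7 → B8 → A1 → C4 → T3 → HQ (or its reverse).

Shortest round trip = 76 blocks.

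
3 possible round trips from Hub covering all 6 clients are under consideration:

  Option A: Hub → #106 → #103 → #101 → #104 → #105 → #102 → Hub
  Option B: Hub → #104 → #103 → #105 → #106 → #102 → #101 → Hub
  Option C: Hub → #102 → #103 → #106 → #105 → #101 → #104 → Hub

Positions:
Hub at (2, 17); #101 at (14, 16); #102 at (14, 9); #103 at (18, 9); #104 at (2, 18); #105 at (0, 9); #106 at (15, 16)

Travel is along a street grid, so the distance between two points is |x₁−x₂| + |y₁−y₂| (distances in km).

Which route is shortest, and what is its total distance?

Option A: 14 + 10 + 11 + 14 + 11 + 14 + 20 = 94
Option B: 1 + 25 + 18 + 22 + 8 + 7 + 13 = 94
Option C: 20 + 4 + 10 + 22 + 21 + 14 + 1 = 92

Shortest is Option C, total 92 km.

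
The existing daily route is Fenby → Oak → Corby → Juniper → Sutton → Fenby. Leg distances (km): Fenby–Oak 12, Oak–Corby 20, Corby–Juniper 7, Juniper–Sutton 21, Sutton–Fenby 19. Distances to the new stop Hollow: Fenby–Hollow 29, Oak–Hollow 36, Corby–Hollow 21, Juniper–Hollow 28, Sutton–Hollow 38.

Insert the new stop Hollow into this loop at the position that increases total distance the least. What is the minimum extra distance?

Insertion cost between consecutive stops i–j is d(i,Hollow) + d(Hollow,j) − d(i,j):
  between Fenby and Oak: 29 + 36 − 12 = 53
  between Oak and Corby: 36 + 21 − 20 = 37
  between Corby and Juniper: 21 + 28 − 7 = 42
  between Juniper and Sutton: 28 + 38 − 21 = 45
  between Sutton and Fenby: 38 + 29 − 19 = 48
Cheapest insertion is between Oak and Corby, adding 37.
New total = 79 + 37 = 116.

Minimum extra distance: 37 km, inserting Hollow between Oak and Corby.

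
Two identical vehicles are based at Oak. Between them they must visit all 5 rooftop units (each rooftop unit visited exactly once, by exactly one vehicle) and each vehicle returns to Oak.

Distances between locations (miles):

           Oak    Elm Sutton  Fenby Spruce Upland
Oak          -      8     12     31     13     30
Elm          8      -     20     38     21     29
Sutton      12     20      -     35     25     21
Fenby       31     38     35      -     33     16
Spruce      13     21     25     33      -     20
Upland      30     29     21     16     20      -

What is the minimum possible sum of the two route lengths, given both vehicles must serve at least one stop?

Try each way of splitting the stops between the two vehicles (each non-empty) and, for each split, find the best tour for each vehicle:
  {Elm} + {Sutton, Fenby, Spruce, Upland}: 16 + 95 = 111
  {Sutton} + {Elm, Fenby, Spruce, Upland}: 24 + 95 = 119
  {Elm, Sutton} + {Fenby, Spruce, Upland}: 40 + 80 = 120
  {Fenby} + {Elm, Sutton, Spruce, Upland}: 62 + 82 = 144
  {Elm, Fenby} + {Sutton, Spruce, Upland}: 77 + 66 = 143
  {Sutton, Fenby} + {Elm, Spruce, Upland}: 78 + 70 = 148
  … (15 splits in total)
Best: vehicle 1 Oak → Elm → Oak = 16; vehicle 2 Oak → Sutton → Upland → Fenby → Spruce → Oak = 95; combined 111.

111 miles — the smallest possible combined total.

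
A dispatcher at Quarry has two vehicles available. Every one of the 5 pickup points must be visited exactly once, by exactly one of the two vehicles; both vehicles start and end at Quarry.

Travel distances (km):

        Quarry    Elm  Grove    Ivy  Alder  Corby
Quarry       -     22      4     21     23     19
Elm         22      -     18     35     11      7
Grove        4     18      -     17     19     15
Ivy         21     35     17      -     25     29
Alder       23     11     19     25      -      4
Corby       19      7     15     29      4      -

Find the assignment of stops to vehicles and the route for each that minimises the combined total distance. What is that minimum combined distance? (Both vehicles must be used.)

87 km — the smallest possible combined total.

Try each way of splitting the stops between the two vehicles (each non-empty) and, for each split, find the best tour for each vehicle:
  {Elm} + {Grove, Ivy, Alder, Corby}: 44 + 69 = 113
  {Grove} + {Elm, Ivy, Alder, Corby}: 8 + 79 = 87
  {Elm, Grove} + {Ivy, Alder, Corby}: 44 + 69 = 113
  {Ivy} + {Elm, Grove, Alder, Corby}: 42 + 56 = 98
  {Elm, Ivy} + {Grove, Alder, Corby}: 78 + 46 = 124
  {Grove, Ivy} + {Elm, Alder, Corby}: 42 + 56 = 98
  … (15 splits in total)
Best: vehicle 1 Quarry → Grove → Quarry = 8; vehicle 2 Quarry → Elm → Corby → Alder → Ivy → Quarry = 79; combined 87.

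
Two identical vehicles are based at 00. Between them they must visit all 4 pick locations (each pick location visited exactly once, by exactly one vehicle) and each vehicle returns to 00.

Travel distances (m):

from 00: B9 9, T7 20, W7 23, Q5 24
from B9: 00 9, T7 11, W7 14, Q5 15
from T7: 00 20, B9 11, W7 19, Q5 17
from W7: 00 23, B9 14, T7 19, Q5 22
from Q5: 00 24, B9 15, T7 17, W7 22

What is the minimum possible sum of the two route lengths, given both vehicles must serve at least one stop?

Check every non-empty split of the stops between the two vehicles; for each half take its own optimal tour:
  {B9} + {T7, W7, Q5}: 18 + 82 = 100
  {T7} + {B9, W7, Q5}: 40 + 69 = 109
  {B9, T7} + {W7, Q5}: 40 + 69 = 109
  {W7} + {B9, T7, Q5}: 46 + 61 = 107
  {B9, W7} + {T7, Q5}: 46 + 61 = 107
  {T7, W7} + {B9, Q5}: 62 + 48 = 110
  … (7 splits in total)
Best: vehicle 1 00 → B9 → 00 = 18; vehicle 2 00 → T7 → Q5 → W7 → 00 = 82; combined 100.

Minimum combined distance: 100 m.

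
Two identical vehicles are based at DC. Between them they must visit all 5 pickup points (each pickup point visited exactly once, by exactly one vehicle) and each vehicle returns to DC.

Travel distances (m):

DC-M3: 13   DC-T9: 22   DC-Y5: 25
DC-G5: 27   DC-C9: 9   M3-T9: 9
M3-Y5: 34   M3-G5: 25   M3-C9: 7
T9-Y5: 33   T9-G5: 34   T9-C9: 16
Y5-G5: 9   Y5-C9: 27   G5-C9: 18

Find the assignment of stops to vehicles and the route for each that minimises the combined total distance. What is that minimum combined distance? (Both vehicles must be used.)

There are 2^4 − 1 = 15 ways to divide the 5 stops into two non-empty groups. For each, the best each vehicle can do is its own shortest tour through its group:
  {M3} + {T9, Y5, G5, C9}: 26 + 90 = 116
  {T9} + {M3, Y5, G5, C9}: 44 + 72 = 116
  {M3, T9} + {Y5, G5, C9}: 44 + 61 = 105
  {Y5} + {M3, T9, G5, C9}: 50 + 83 = 133
  {M3, Y5} + {T9, G5, C9}: 72 + 83 = 155
  {T9, Y5} + {M3, G5, C9}: 80 + 65 = 145
  … (15 splits in total)
Best: vehicle 1 DC → M3 → T9 → DC = 44; vehicle 2 DC → Y5 → G5 → C9 → DC = 61; combined 105.

Minimum combined distance: 105 m.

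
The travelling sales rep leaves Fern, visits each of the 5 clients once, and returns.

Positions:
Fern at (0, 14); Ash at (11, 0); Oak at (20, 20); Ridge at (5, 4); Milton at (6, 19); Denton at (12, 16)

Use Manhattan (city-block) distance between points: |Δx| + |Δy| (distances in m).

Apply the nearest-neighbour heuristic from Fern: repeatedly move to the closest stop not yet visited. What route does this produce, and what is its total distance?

At Fern the remaining stops are Milton 11, Denton 14, Ridge 15, Ash 25, Oak 26; go to Milton.
At Milton the remaining stops are Denton 9, Oak 15, Ridge 16, Ash 24; go to Denton.
At Denton the remaining stops are Oak 12, Ash 17, Ridge 19; go to Oak.
At Oak the remaining stops are Ash 29, Ridge 31; go to Ash.
At Ash the remaining stops are Ridge 10; go to Ridge.
Return Ridge→Fern: 15.
Total = 11 + 9 + 12 + 29 + 10 + 15 = 86.

Total distance 86 m via the nearest-neighbour route Fern → Milton → Denton → Oak → Ash → Ridge → Fern.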